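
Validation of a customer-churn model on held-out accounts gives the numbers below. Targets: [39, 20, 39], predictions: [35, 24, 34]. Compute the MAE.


Absolute errors: |39-35|=4, |20-24|=4, |39-34|=5
Sum = 13
MAE = 13/3 = 13/3

13/3


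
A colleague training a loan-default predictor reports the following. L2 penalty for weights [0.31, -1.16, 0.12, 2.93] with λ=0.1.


‖w‖₂² = (0.31)² + (-1.16)² + (0.12)² + (2.93)²
     = 0.0961 + 1.3456 + 0.0144 + 8.5849
     = 10.041
λ·‖w‖₂² = 0.1·10.041 = 1.0041

1.0041


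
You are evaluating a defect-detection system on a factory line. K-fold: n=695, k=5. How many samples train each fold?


Fold size = 695/5 = 139
Training per fold = 695 - 139 = 556

556


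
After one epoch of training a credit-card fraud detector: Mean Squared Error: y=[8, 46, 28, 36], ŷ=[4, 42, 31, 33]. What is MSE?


Squared errors: (8-4)²=16, (46-42)²=16, (28-31)²=9, (36-33)²=9
Sum = 50
MSE = 50/4 = 25/2

25/2


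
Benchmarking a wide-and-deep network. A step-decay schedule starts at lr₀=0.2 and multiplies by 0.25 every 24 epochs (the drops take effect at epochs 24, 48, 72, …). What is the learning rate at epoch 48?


n_drops = ⌊48/24⌋ = 2
lr = 0.2·0.25^2 = 0.2·0.0625 = 0.0125

0.0125


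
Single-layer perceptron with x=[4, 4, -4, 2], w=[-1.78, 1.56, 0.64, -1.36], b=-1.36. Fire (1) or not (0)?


z = (4)·(-1.78) + (4)·(1.56) + (-4)·(0.64) + (2)·(-1.36) - 1.36
  = -7.52
step(z) = 0 (z<0)

0


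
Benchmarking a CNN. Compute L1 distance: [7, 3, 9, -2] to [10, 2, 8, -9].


d = |7-10| + |3-2| + |9-8| + |-2+ 9|
  = 3 + 1 + 1 + 7
  = 12

12


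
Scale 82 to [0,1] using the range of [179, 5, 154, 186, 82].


min=5, max=186
(82-5)/(186-5) = 77/181 = 0.4254

0.4254


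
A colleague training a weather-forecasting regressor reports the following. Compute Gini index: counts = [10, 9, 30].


Probabilities: [10/49, 9/49, 30/49] ≈ [0.2041, 0.1837, 0.6122]
Σpᵢ² = (100 + 81 + 900)/49² = 1081/2401
Gini = 1 - Σpᵢ² = 1 - 1081/2401 = 0.5498

0.5498


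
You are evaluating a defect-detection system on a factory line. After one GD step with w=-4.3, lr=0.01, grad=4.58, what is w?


w_new = w - α·∇
= -4.3 - 0.01·4.58
= -4.3 - 0.0458
= -4.3458

-4.3458


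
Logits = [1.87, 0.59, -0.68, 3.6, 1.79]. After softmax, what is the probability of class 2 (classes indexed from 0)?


Exponentials: e^1.87=6.4883, e^0.59=1.804, e^-0.68=0.5066, e^3.6=36.5982, e^1.79=5.9895
Sum = 51.3866
Softmax = [0.1263, 0.0351, 0.0099, 0.7122, 0.1166]
p[2] = 0.5066/51.3866 = 0.0099

0.0099


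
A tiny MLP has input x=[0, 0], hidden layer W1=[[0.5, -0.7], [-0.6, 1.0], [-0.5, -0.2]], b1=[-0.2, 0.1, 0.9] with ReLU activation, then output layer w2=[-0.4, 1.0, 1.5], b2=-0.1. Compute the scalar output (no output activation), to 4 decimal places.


z1[0] = (0.5)·(0) + (-0.7)·(0) - 0.2 = -0.2
z1[1] = (-0.6)·(0) + (1.0)·(0) + 0.1 = 0.1
z1[2] = (-0.5)·(0) + (-0.2)·(0) + 0.9 = 0.9
h = ReLU(z1) = [0.0, 0.1, 0.9]
output = (-0.4)·(0.0) + (1.0)·(0.1) + (1.5)·(0.9) - 0.1 = 1.35

1.35


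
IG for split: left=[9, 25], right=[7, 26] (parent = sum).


Parent = [16, 51], H_parent = 0.793
H_left = 0.8338 (n=34), H_right = 0.7455 (n=33)
H_children = (34/67)·0.8338 + (33/67)·0.7455 = 0.7903
IG = 0.793 - 0.7903 = 0.0027

0.0027


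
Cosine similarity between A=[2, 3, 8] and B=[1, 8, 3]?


A·B = 2·1 + 3·8 + 8·3 = 50
‖A‖ = √77 = 8.775, ‖B‖ = √74 = 8.6023
cos = 50/(√77·√74) = 50/√5698 = 0.6624

0.6624


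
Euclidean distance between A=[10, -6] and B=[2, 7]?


d = √((10-2)² + (-6-7)²)
  = √(64 + 169)
  = √233 = 15.2643

15.2643


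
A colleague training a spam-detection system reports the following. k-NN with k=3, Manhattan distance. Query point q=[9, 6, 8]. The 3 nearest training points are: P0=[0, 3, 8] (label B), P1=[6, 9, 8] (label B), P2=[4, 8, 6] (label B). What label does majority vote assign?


d(q,P0) = 12  (label B)
d(q,P1) = 6  (label B)
d(q,P2) = 9  (label B)
Votes: A=0, B=3
Majority → B

B


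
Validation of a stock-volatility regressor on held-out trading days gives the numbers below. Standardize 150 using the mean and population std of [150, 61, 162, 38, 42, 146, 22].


μ = 88.7143, σ = 56.5451
z = (150 - 88.7143)/56.5451 = 1.0838

1.0838


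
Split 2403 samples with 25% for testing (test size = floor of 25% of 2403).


Test = ⌊2403·25/100⌋ = 600
Train = 2403 - 600 = 1803

Train: 1803, Test: 600


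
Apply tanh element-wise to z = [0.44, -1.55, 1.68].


tanh(0.44) = 0.4136
tanh(-1.55) = -0.9138
tanh(1.68) = 0.9329
result = [0.4136, -0.9138, 0.9329]

[0.4136, -0.9138, 0.9329]


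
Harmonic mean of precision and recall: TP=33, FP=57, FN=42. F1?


Precision = 33/90 = 0.3667
Recall = 33/75 = 0.44
F1 = 2·P·R/(P+R) = 2·TP/(2·TP+FP+FN) = 66/(66+57+42) = 66/165 = 0.4

0.4


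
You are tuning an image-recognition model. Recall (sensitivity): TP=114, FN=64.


Recall = TP/(TP+FN)
= 114/(114+64)
= 114/178 = 64.04%

64.04%


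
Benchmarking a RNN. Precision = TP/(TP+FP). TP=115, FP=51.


Precision = TP/(TP+FP)
= 115/(115+51)
= 115/166 = 69.28%

69.28%


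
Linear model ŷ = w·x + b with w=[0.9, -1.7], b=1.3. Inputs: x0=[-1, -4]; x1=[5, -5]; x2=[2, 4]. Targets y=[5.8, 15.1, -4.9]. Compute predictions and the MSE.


ŷ0 = (0.9)·(-1) + (-1.7)·(-4) + 1.3 = 7.2
ŷ1 = (0.9)·(5) + (-1.7)·(-5) + 1.3 = 14.3
ŷ2 = (0.9)·(2) + (-1.7)·(4) + 1.3 = -3.7
errors² = [1.96, 0.64, 1.44]
MSE = 4.0400/3 = 1.3467

1.3467


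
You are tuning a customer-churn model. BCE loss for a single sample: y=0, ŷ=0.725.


BCE = -[y·ln(p) + (1-y)·ln(1-p)]
= -0 - 1·ln(1-0.725)
= -ln(0.275) = 1.291

1.291


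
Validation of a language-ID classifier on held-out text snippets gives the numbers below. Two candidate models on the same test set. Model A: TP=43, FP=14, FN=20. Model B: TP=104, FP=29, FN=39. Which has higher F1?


Model A: P=43/57=0.7544, R=43/63=0.6825, F1=2PR/(P+R)=2TP/(2TP+FP+FN)=86/120=0.7167
Model B: P=104/133=0.782, R=104/143=0.7273, F1=2PR/(P+R)=2TP/(2TP+FP+FN)=208/276=0.7536
0.7167 < 0.7536 → Model B

Model B


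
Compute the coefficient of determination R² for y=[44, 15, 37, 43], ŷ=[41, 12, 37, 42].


ȳ = 34.75
SS_res = Σ(y-ŷ)² = 19
SS_tot = Σ(y-ȳ)² = 548.75
R² = 1 - SS_res/SS_tot = 1 - 0.0346 = 0.9654

0.9654


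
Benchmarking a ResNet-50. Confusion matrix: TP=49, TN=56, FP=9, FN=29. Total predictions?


Total = TP + TN + FP + FN
= 49 + 56 + 9 + 29
= 143
(Predicted positive: 58, predicted negative: 85)

143


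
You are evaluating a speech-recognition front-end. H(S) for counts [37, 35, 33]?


Probabilities: [37/105, 35/105, 33/105] ≈ [0.3524, 0.3333, 0.3143]
H = -((37/105)·log₂(37/105) + (35/105)·log₂(35/105) + (33/105)·log₂(33/105))
  = 1.5834 bits

1.5834 bits


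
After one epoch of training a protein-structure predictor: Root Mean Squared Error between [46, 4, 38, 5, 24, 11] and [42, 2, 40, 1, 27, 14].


MSE = 58/6 = 9.6667
RMSE = √(58/6) = 3.1091

3.1091


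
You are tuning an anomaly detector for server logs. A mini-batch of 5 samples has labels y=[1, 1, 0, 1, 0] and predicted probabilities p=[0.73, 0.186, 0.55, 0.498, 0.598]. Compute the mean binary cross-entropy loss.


L[0] = -ln(0.73) = 0.3147
L[1] = -ln(0.186) = 1.682
L[2] = -ln(1-0.55) = -ln(0.45) = 0.7985
L[3] = -ln(0.498) = 0.6972
L[4] = -ln(1-0.598) = -ln(0.402) = 0.9113
mean = (0.3147 + 1.682 + 0.7985 + 0.6972 + 0.9113)/5 = 0.8807

0.8807


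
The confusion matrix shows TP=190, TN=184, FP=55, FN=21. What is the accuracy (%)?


Accuracy = (TP+TN)/(TP+TN+FP+FN)
= (190+184)/(450)
= 374/450 = 83.11%

83.11%


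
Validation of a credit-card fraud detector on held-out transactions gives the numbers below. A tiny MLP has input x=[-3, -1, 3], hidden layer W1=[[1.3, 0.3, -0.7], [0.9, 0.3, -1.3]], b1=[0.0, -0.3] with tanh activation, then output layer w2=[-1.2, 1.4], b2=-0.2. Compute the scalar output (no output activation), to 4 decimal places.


z1[0] = (1.3)·(-3) + (0.3)·(-1) + (-0.7)·(3) + 0.0 = -6.3
z1[1] = (0.9)·(-3) + (0.3)·(-1) + (-1.3)·(3) - 0.3 = -7.2
h = tanh(z1) = [-1.0, -1.0]
output = (-1.2)·(-1.0) + (1.4)·(-1.0) - 0.2 = -0.4

-0.4


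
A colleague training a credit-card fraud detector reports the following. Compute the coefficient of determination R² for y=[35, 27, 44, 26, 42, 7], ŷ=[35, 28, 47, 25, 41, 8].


ȳ = 30.1667
SS_res = Σ(y-ŷ)² = 13
SS_tot = Σ(y-ȳ)² = 918.83
R² = 1 - SS_res/SS_tot = 1 - 0.0141 = 0.9859

0.9859


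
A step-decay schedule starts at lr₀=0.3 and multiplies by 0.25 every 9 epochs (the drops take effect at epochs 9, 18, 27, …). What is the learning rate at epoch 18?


n_drops = ⌊18/9⌋ = 2
lr = 0.3·0.25^2 = 0.3·0.0625 = 0.01875

0.01875


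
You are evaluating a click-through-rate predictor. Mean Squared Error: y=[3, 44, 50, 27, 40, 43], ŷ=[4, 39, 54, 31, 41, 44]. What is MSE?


Squared errors: (3-4)²=1, (44-39)²=25, (50-54)²=16, (27-31)²=16, (40-41)²=1, (43-44)²=1
Sum = 60
MSE = 60/6 = 10

10


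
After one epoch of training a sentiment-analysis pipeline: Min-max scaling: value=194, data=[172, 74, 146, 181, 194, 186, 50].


min=50, max=194
(194-50)/(194-50) = 144/144 = 1.0

1.0


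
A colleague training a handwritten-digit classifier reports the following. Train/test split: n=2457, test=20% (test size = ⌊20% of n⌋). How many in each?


Test = ⌊2457·20/100⌋ = 491
Train = 2457 - 491 = 1966

Train: 1966, Test: 491


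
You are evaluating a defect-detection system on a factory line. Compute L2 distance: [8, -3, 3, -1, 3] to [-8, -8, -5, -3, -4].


d = √((8+ 8)² + (-3+ 8)² + (3+ 5)² + (-1+ 3)² + (3+ 4)²)
  = √(256 + 25 + 64 + 4 + 49)
  = √398 = 19.9499

19.9499


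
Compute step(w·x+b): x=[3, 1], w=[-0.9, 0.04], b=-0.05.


z = (3)·(-0.9) + (1)·(0.04) - 0.05
  = -2.71
step(z) = 0 (z<0)

0


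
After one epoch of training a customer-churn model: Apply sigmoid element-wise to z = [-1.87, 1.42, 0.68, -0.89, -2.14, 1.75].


σ(-1.87) = 1/(1+e^1.87) = 0.1335
σ(1.42) = 1/(1+e^-1.42) = 0.8053
σ(0.68) = 1/(1+e^-0.68) = 0.6637
σ(-0.89) = 1/(1+e^0.89) = 0.2911
σ(-2.14) = 1/(1+e^2.14) = 0.1053
σ(1.75) = 1/(1+e^-1.75) = 0.852
result = [0.1335, 0.8053, 0.6637, 0.2911, 0.1053, 0.852]

[0.1335, 0.8053, 0.6637, 0.2911, 0.1053, 0.852]


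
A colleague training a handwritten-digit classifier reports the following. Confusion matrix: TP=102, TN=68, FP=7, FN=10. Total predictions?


Total = TP + TN + FP + FN
= 102 + 68 + 7 + 10
= 187
(Predicted positive: 109, predicted negative: 78)

187


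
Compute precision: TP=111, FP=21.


Precision = TP/(TP+FP)
= 111/(111+21)
= 111/132 = 84.09%

84.09%


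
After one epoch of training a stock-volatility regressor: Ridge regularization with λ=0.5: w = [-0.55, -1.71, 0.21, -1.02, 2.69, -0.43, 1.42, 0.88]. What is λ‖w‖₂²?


‖w‖₂² = (-0.55)² + (-1.71)² + (0.21)² + (-1.02)² + (2.69)² + (-0.43)² + (1.42)² + (0.88)²
     = 0.3025 + 2.9241 + 0.0441 + 1.0404 + 7.2361 + 0.1849 + 2.0164 + 0.7744
     = 14.5229
λ·‖w‖₂² = 0.5·14.5229 = 7.26145

7.26145


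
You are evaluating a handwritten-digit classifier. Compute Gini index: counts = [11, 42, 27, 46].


Probabilities: [11/126, 42/126, 27/126, 46/126] ≈ [0.0873, 0.3333, 0.2143, 0.3651]
Σpᵢ² = (121 + 1764 + 729 + 2116)/126² = 4730/15876
Gini = 1 - Σpᵢ² = 1 - 4730/15876 = 0.7021

0.7021


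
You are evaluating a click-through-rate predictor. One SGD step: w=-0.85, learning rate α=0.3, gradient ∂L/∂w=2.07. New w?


w_new = w - α·∇
= -0.85 - 0.3·2.07
= -0.85 - 0.621
= -1.471

-1.471


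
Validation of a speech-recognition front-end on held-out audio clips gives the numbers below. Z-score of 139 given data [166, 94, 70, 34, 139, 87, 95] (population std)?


μ = 97.8571, σ = 40.233
z = (139 - 97.8571)/40.233 = 1.0226

1.0226


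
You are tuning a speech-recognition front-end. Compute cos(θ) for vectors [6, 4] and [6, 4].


A·B = 6·6 + 4·4 = 52
‖A‖ = √52 = 7.2111, ‖B‖ = √52 = 7.2111
cos = 52/(√52·√52) = 52/√2704 = 1.0

1.0


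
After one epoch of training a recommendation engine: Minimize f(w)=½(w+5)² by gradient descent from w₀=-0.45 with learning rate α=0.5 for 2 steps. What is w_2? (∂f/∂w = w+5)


step 1: grad = -0.45+5 = 4.55; w = -0.45 - 0.5·(4.55) = -2.725
step 2: grad = -2.725+5 = 2.275; w = -2.725 - 0.5·(2.275) = -3.8625

-3.8625


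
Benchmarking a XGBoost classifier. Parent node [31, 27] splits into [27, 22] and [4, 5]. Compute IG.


Parent = [31, 27], H_parent = 0.9966
H_left = 0.9925 (n=49), H_right = 0.9911 (n=9)
H_children = (49/58)·0.9925 + (9/58)·0.9911 = 0.9923
IG = 0.9966 - 0.9923 = 0.0043

0.0043


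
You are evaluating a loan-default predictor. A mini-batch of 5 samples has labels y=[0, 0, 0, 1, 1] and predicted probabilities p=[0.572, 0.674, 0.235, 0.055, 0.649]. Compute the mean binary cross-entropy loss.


L[0] = -ln(1-0.572) = -ln(0.428) = 0.8486
L[1] = -ln(1-0.674) = -ln(0.326) = 1.1209
L[2] = -ln(1-0.235) = -ln(0.765) = 0.2679
L[3] = -ln(0.055) = 2.9004
L[4] = -ln(0.649) = 0.4323
mean = (0.8486 + 1.1209 + 0.2679 + 2.9004 + 0.4323)/5 = 1.114

1.114


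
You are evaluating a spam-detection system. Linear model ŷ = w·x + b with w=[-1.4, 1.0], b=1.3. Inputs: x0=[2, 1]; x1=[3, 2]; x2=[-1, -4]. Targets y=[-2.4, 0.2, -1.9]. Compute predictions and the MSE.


ŷ0 = (-1.4)·(2) + (1.0)·(1) + 1.3 = -0.5
ŷ1 = (-1.4)·(3) + (1.0)·(2) + 1.3 = -0.9
ŷ2 = (-1.4)·(-1) + (1.0)·(-4) + 1.3 = -1.3
errors² = [3.61, 1.21, 0.36]
MSE = 5.1800/3 = 1.7267

1.7267


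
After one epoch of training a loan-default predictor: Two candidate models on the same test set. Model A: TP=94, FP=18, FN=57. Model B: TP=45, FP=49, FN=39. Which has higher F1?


Model A: P=94/112=0.8393, R=94/151=0.6225, F1=2PR/(P+R)=2TP/(2TP+FP+FN)=188/263=0.7148
Model B: P=45/94=0.4787, R=45/84=0.5357, F1=2PR/(P+R)=2TP/(2TP+FP+FN)=90/178=0.5056
0.7148 > 0.5056 → Model A

Model A


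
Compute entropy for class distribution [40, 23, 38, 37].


Probabilities: [40/138, 23/138, 38/138, 37/138] ≈ [0.2899, 0.1667, 0.2754, 0.2681]
H = -((40/138)·log₂(40/138) + (23/138)·log₂(23/138) + (38/138)·log₂(38/138) + (37/138)·log₂(37/138))
  = 1.9702 bits

1.9702 bits


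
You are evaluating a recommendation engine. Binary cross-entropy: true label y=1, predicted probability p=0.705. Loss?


BCE = -[y·ln(p) + (1-y)·ln(1-p)]
= -1·ln(0.705) - 0
= -ln(0.705) = 0.3496

0.3496


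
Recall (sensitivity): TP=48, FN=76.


Recall = TP/(TP+FN)
= 48/(48+76)
= 48/124 = 38.71%

38.71%


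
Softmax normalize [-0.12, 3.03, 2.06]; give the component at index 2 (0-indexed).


Exponentials: e^-0.12=0.8869, e^3.03=20.6972, e^2.06=7.846
Sum = 29.4301
Softmax = [0.0301, 0.7033, 0.2666]
p[2] = 7.846/29.4301 = 0.2666

0.2666


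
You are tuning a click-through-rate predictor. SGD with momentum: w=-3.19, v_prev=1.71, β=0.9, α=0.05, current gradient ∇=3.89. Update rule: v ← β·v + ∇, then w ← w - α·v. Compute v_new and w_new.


v_new = 0.9·1.71 + 3.89 = 1.539 + 3.89 = 5.429
w_new = -3.19 - 0.05·5.429 = -3.19 - 0.27145 = -3.46145

v_new=5.429, w_new=-3.46145


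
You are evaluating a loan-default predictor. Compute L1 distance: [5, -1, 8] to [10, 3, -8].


d = |5-10| + |-1-3| + |8+ 8|
  = 5 + 4 + 16
  = 25

25


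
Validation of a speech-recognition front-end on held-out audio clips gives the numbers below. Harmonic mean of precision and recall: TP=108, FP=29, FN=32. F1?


Precision = 108/137 = 0.7883
Recall = 108/140 = 0.7714
F1 = 2·P·R/(P+R) = 2·TP/(2·TP+FP+FN) = 216/(216+29+32) = 216/277 = 0.7798

0.7798


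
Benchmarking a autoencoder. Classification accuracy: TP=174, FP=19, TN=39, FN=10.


Accuracy = (TP+TN)/(TP+TN+FP+FN)
= (174+39)/(242)
= 213/242 = 88.02%

88.02%


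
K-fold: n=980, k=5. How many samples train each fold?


Fold size = 980/5 = 196
Training per fold = 980 - 196 = 784

784


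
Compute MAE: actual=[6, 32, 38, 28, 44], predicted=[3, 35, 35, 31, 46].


Absolute errors: |6-3|=3, |32-35|=3, |38-35|=3, |28-31|=3, |44-46|=2
Sum = 14
MAE = 14/5 = 14/5

14/5


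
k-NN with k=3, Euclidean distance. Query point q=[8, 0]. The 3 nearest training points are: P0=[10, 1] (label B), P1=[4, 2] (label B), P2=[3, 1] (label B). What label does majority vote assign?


d(q,P0) = 2.2361  (label B)
d(q,P1) = 4.4721  (label B)
d(q,P2) = 5.099  (label B)
Votes: A=0, B=3
Majority → B

B


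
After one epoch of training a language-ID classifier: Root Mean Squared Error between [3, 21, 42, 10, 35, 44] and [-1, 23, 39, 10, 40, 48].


MSE = 70/6 = 11.6667
RMSE = √(70/6) = 3.4157

3.4157


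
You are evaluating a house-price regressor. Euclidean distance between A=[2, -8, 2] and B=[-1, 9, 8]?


d = √((2+ 1)² + (-8-9)² + (2-8)²)
  = √(9 + 289 + 36)
  = √334 = 18.2757

18.2757


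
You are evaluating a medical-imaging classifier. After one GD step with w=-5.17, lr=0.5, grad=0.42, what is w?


w_new = w - α·∇
= -5.17 - 0.5·0.42
= -5.17 - 0.21
= -5.38

-5.38


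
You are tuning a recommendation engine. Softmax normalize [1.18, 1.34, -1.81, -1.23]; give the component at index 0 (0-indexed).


Exponentials: e^1.18=3.2544, e^1.34=3.819, e^-1.81=0.1637, e^-1.23=0.2923
Sum = 7.5294
Softmax = [0.4322, 0.5072, 0.0217, 0.0388]
p[0] = 3.2544/7.5294 = 0.4322

0.4322


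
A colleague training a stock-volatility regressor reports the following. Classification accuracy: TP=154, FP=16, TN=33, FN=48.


Accuracy = (TP+TN)/(TP+TN+FP+FN)
= (154+33)/(251)
= 187/251 = 74.5%

74.5%


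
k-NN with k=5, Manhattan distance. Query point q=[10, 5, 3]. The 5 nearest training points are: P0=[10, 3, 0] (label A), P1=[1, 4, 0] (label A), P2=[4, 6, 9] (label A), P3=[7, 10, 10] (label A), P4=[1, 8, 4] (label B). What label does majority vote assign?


d(q,P0) = 5  (label A)
d(q,P1) = 13  (label A)
d(q,P2) = 13  (label A)
d(q,P3) = 15  (label A)
d(q,P4) = 13  (label B)
Votes: A=4, B=1
Majority → A

A


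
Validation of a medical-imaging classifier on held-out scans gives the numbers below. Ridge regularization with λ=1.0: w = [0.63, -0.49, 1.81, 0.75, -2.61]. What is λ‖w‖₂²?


‖w‖₂² = (0.63)² + (-0.49)² + (1.81)² + (0.75)² + (-2.61)²
     = 0.3969 + 0.2401 + 3.2761 + 0.5625 + 6.8121
     = 11.2877
λ·‖w‖₂² = 1.0·11.2877 = 11.2877

11.2877


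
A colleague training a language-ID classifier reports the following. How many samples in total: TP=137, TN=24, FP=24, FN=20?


Total = TP + TN + FP + FN
= 137 + 24 + 24 + 20
= 205
(Predicted positive: 161, predicted negative: 44)

205


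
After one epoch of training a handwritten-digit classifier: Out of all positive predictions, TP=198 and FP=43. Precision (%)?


Precision = TP/(TP+FP)
= 198/(198+43)
= 198/241 = 82.16%

82.16%


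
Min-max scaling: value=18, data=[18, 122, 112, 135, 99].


min=18, max=135
(18-18)/(135-18) = 0/117 = 0.0

0.0


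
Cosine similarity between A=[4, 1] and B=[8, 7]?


A·B = 4·8 + 1·7 = 39
‖A‖ = √17 = 4.1231, ‖B‖ = √113 = 10.6301
cos = 39/(√17·√113) = 39/√1921 = 0.8898

0.8898


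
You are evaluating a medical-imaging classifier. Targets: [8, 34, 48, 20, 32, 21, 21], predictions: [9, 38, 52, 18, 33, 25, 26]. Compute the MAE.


Absolute errors: |8-9|=1, |34-38|=4, |48-52|=4, |20-18|=2, |32-33|=1, |21-25|=4, |21-26|=5
Sum = 21
MAE = 21/7 = 3

3


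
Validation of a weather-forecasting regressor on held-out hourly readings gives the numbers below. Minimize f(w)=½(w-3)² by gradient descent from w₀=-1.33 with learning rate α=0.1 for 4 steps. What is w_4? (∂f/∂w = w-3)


step 1: grad = -1.33-3 = -4.33; w = -1.33 - 0.1·(-4.33) = -0.897
step 2: grad = -0.897-3 = -3.897; w = -0.897 - 0.1·(-3.897) = -0.5073
step 3: grad = -0.5073-3 = -3.5073; w = -0.5073 - 0.1·(-3.5073) = -0.15657
step 4: grad = -0.15657-3 = -3.15657; w = -0.15657 - 0.1·(-3.15657) = 0.159087

0.159087


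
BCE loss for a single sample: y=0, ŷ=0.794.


BCE = -[y·ln(p) + (1-y)·ln(1-p)]
= -0 - 1·ln(1-0.794)
= -ln(0.206) = 1.5799

1.5799


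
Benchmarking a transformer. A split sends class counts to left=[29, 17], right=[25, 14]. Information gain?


Parent = [54, 31], H_parent = 0.9465
H_left = 0.9503 (n=46), H_right = 0.9418 (n=39)
H_children = (46/85)·0.9503 + (39/85)·0.9418 = 0.9464
IG = 0.9465 - 0.9464 = 0.0001

0.0001


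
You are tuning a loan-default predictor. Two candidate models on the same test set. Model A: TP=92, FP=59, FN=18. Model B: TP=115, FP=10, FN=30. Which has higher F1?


Model A: P=92/151=0.6093, R=92/110=0.8364, F1=2PR/(P+R)=2TP/(2TP+FP+FN)=184/261=0.705
Model B: P=115/125=0.92, R=115/145=0.7931, F1=2PR/(P+R)=2TP/(2TP+FP+FN)=230/270=0.8519
0.705 < 0.8519 → Model B

Model B


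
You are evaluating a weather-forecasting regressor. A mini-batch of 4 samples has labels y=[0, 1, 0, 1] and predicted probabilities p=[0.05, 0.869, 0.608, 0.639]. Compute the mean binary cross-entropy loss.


L[0] = -ln(1-0.05) = -ln(0.95) = 0.0513
L[1] = -ln(0.869) = 0.1404
L[2] = -ln(1-0.608) = -ln(0.392) = 0.9365
L[3] = -ln(0.639) = 0.4479
mean = (0.0513 + 0.1404 + 0.9365 + 0.4479)/4 = 0.394

0.394


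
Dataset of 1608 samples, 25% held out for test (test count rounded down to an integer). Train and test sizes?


Test = ⌊1608·25/100⌋ = 402
Train = 1608 - 402 = 1206

Train: 1206, Test: 402


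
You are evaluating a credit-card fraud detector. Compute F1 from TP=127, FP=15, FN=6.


Precision = 127/142 = 0.8944
Recall = 127/133 = 0.9549
F1 = 2·P·R/(P+R) = 2·TP/(2·TP+FP+FN) = 254/(254+15+6) = 254/275 = 0.9236

0.9236


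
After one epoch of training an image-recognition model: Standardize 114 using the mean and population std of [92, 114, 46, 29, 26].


μ = 61.4, σ = 35.3361
z = (114 - 61.4)/35.3361 = 1.4886

1.4886


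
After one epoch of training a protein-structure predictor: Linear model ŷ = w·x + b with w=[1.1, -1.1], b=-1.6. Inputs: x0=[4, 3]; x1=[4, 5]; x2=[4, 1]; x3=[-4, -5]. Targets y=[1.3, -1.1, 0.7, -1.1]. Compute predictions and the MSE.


ŷ0 = (1.1)·(4) + (-1.1)·(3) - 1.6 = -0.5
ŷ1 = (1.1)·(4) + (-1.1)·(5) - 1.6 = -2.7
ŷ2 = (1.1)·(4) + (-1.1)·(1) - 1.6 = 1.7
ŷ3 = (1.1)·(-4) + (-1.1)·(-5) - 1.6 = -0.5
errors² = [3.24, 2.56, 1.0, 0.36]
MSE = 7.1600/4 = 1.79

1.79


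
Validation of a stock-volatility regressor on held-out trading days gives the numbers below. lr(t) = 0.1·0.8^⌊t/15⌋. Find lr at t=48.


n_drops = ⌊48/15⌋ = 3
lr = 0.1·0.8^3 = 0.1·0.512 = 0.0512

0.0512


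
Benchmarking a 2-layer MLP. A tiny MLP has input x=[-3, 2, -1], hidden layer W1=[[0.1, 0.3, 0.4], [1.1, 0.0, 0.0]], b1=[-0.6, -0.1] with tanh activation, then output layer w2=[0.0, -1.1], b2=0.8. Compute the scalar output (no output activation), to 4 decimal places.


z1[0] = (0.1)·(-3) + (0.3)·(2) + (0.4)·(-1) - 0.6 = -0.7
z1[1] = (1.1)·(-3) + (0.0)·(2) + (0.0)·(-1) - 0.1 = -3.4
h = tanh(z1) = [-0.6044, -0.9978]
output = (0.0)·(-0.6044) + (-1.1)·(-0.9978) + 0.8 = 1.8976

1.8976


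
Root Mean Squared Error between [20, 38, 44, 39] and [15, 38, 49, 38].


MSE = 51/4 = 12.75
RMSE = √(51/4) = 3.5707

3.5707


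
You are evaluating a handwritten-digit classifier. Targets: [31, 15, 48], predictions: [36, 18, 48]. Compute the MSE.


Squared errors: (31-36)²=25, (15-18)²=9, (48-48)²=0
Sum = 34
MSE = 34/3 = 34/3

34/3


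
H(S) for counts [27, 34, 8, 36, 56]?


Probabilities: [27/161, 34/161, 8/161, 36/161, 56/161] ≈ [0.1677, 0.2112, 0.0497, 0.2236, 0.3478]
H = -((27/161)·log₂(27/161) + (34/161)·log₂(34/161) + (8/161)·log₂(8/161) + (36/161)·log₂(36/161) + (56/161)·log₂(56/161))
  = 2.1341 bits

2.1341 bits


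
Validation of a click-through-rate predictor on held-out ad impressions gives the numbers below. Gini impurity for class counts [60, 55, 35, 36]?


Probabilities: [60/186, 55/186, 35/186, 36/186] ≈ [0.3226, 0.2957, 0.1882, 0.1935]
Σpᵢ² = (3600 + 3025 + 1225 + 1296)/186² = 9146/34596
Gini = 1 - Σpᵢ² = 1 - 9146/34596 = 0.7356

0.7356


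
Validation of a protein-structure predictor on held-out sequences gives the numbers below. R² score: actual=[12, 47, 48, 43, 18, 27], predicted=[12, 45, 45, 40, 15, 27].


ȳ = 32.5
SS_res = Σ(y-ŷ)² = 31
SS_tot = Σ(y-ȳ)² = 1221.5
R² = 1 - SS_res/SS_tot = 1 - 0.0254 = 0.9746

0.9746


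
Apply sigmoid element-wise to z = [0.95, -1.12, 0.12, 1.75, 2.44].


σ(0.95) = 1/(1+e^-0.95) = 0.7211
σ(-1.12) = 1/(1+e^1.12) = 0.246
σ(0.12) = 1/(1+e^-0.12) = 0.53
σ(1.75) = 1/(1+e^-1.75) = 0.852
σ(2.44) = 1/(1+e^-2.44) = 0.9198
result = [0.7211, 0.246, 0.53, 0.852, 0.9198]

[0.7211, 0.246, 0.53, 0.852, 0.9198]


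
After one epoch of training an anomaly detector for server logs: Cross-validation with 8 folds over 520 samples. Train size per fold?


Fold size = 520/8 = 65
Training per fold = 520 - 65 = 455

455


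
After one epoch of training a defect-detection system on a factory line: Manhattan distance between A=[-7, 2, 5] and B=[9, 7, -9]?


d = |-7-9| + |2-7| + |5+ 9|
  = 16 + 5 + 14
  = 35

35


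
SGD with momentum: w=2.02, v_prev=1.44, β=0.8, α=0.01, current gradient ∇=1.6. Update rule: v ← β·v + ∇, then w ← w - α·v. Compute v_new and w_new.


v_new = 0.8·1.44 + 1.6 = 1.152 + 1.6 = 2.752
w_new = 2.02 - 0.01·2.752 = 2.02 - 0.02752 = 1.99248

v_new=2.752, w_new=1.99248


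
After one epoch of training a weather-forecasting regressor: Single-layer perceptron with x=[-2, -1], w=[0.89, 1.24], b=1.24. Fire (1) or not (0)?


z = (-2)·(0.89) + (-1)·(1.24) + 1.24
  = -1.78
step(z) = 0 (z<0)

0


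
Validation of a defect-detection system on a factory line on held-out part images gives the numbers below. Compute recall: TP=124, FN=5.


Recall = TP/(TP+FN)
= 124/(124+5)
= 124/129 = 96.12%

96.12%


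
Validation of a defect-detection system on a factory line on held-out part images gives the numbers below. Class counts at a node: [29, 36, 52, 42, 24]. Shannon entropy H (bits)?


Probabilities: [29/183, 36/183, 52/183, 42/183, 24/183] ≈ [0.1585, 0.1967, 0.2842, 0.2295, 0.1311]
H = -((29/183)·log₂(29/183) + (36/183)·log₂(36/183) + (52/183)·log₂(52/183) + (42/183)·log₂(42/183) + (24/183)·log₂(24/183))
  = 2.2701 bits

2.2701 bits


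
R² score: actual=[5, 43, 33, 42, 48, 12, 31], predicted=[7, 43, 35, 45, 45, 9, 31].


ȳ = 30.5714
SS_res = Σ(y-ŷ)² = 35
SS_tot = Σ(y-ȳ)² = 1593.71
R² = 1 - SS_res/SS_tot = 1 - 0.022 = 0.978

0.978


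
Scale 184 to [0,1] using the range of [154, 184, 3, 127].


min=3, max=184
(184-3)/(184-3) = 181/181 = 1.0

1.0


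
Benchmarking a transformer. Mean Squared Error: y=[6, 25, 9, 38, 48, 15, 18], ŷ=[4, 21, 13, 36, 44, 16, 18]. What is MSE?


Squared errors: (6-4)²=4, (25-21)²=16, (9-13)²=16, (38-36)²=4, (48-44)²=16, (15-16)²=1, (18-18)²=0
Sum = 57
MSE = 57/7 = 57/7

57/7


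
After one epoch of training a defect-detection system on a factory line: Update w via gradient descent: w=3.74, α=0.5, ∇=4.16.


w_new = w - α·∇
= 3.74 - 0.5·4.16
= 3.74 - 2.08
= 1.66

1.66


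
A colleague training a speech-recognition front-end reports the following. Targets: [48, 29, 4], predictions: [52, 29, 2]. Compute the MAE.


Absolute errors: |48-52|=4, |29-29|=0, |4-2|=2
Sum = 6
MAE = 6/3 = 2

2


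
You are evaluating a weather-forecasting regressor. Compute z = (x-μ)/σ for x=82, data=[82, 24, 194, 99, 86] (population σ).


μ = 97, σ = 54.9327
z = (82 - 97)/54.9327 = -0.2731

-0.2731


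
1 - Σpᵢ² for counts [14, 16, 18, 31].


Probabilities: [14/79, 16/79, 18/79, 31/79] ≈ [0.1772, 0.2025, 0.2278, 0.3924]
Σpᵢ² = (196 + 256 + 324 + 961)/79² = 1737/6241
Gini = 1 - Σpᵢ² = 1 - 1737/6241 = 0.7217

0.7217


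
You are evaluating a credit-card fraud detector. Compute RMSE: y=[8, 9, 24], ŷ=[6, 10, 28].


MSE = 21/3 = 7
RMSE = √(21/3) = 2.6458

2.6458


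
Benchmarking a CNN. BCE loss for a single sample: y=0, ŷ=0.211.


BCE = -[y·ln(p) + (1-y)·ln(1-p)]
= -0 - 1·ln(1-0.211)
= -ln(0.789) = 0.237

0.237


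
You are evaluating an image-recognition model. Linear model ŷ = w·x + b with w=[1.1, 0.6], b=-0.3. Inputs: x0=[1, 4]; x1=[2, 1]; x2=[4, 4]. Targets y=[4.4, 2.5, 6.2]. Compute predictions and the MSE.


ŷ0 = (1.1)·(1) + (0.6)·(4) - 0.3 = 3.2
ŷ1 = (1.1)·(2) + (0.6)·(1) - 0.3 = 2.5
ŷ2 = (1.1)·(4) + (0.6)·(4) - 0.3 = 6.5
errors² = [1.44, 0.0, 0.09]
MSE = 1.5300/3 = 0.51

0.51


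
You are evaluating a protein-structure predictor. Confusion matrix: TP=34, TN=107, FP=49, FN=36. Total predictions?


Total = TP + TN + FP + FN
= 34 + 107 + 49 + 36
= 226
(Predicted positive: 83, predicted negative: 143)

226


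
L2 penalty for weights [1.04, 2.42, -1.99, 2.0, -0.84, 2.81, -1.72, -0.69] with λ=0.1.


‖w‖₂² = (1.04)² + (2.42)² + (-1.99)² + (2.0)² + (-0.84)² + (2.81)² + (-1.72)² + (-0.69)²
     = 1.0816 + 5.8564 + 3.9601 + 4 + 0.7056 + 7.8961 + 2.9584 + 0.4761
     = 26.9343
λ·‖w‖₂² = 0.1·26.9343 = 2.69343

2.69343


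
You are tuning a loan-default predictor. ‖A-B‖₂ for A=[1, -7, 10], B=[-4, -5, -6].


d = √((1+ 4)² + (-7+ 5)² + (10+ 6)²)
  = √(25 + 4 + 256)
  = √285 = 16.8819

16.8819


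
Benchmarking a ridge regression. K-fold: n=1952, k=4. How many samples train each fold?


Fold size = 1952/4 = 488
Training per fold = 1952 - 488 = 1464

1464


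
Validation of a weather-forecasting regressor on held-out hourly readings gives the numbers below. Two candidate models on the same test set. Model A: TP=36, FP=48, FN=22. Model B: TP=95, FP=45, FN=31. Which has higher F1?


Model A: P=36/84=0.4286, R=36/58=0.6207, F1=2PR/(P+R)=2TP/(2TP+FP+FN)=72/142=0.507
Model B: P=95/140=0.6786, R=95/126=0.754, F1=2PR/(P+R)=2TP/(2TP+FP+FN)=190/266=0.7143
0.507 < 0.7143 → Model B

Model B


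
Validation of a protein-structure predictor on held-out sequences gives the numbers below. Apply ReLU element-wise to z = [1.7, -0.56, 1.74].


ReLU(1.7) = max(0, 1.7) = 1.7
ReLU(-0.56) = max(0, -0.56) = 0.0
ReLU(1.74) = max(0, 1.74) = 1.74
result = [1.7, 0.0, 1.74]

[1.7, 0.0, 1.74]


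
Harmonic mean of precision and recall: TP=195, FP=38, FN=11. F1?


Precision = 195/233 = 0.8369
Recall = 195/206 = 0.9466
F1 = 2·P·R/(P+R) = 2·TP/(2·TP+FP+FN) = 390/(390+38+11) = 390/439 = 0.8884

0.8884


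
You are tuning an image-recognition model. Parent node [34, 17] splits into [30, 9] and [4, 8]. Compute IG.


Parent = [34, 17], H_parent = 0.9183
H_left = 0.7793 (n=39), H_right = 0.9183 (n=12)
H_children = (39/51)·0.7793 + (12/51)·0.9183 = 0.812
IG = 0.9183 - 0.812 = 0.1063

0.1063


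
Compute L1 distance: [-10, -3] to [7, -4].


d = |-10-7| + |-3+ 4|
  = 17 + 1
  = 18

18


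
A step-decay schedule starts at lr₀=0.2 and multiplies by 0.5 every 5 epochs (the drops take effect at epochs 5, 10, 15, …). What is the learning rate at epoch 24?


n_drops = ⌊24/5⌋ = 4
lr = 0.2·0.5^4 = 0.2·0.0625 = 0.0125

0.0125


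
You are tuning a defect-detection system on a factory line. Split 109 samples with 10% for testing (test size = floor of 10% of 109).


Test = ⌊109·10/100⌋ = 10
Train = 109 - 10 = 99

Train: 99, Test: 10


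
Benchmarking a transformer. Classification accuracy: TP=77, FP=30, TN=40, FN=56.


Accuracy = (TP+TN)/(TP+TN+FP+FN)
= (77+40)/(203)
= 117/203 = 57.64%

57.64%


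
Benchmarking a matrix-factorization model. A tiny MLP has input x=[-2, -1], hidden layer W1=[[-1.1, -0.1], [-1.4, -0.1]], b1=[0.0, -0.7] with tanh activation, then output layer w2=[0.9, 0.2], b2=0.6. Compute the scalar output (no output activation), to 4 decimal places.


z1[0] = (-1.1)·(-2) + (-0.1)·(-1) + 0.0 = 2.3
z1[1] = (-1.4)·(-2) + (-0.1)·(-1) - 0.7 = 2.2
h = tanh(z1) = [0.9801, 0.9757]
output = (0.9)·(0.9801) + (0.2)·(0.9757) + 0.6 = 1.6772

1.6772


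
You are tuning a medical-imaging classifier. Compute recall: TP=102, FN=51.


Recall = TP/(TP+FN)
= 102/(102+51)
= 102/153 = 66.67%

66.67%


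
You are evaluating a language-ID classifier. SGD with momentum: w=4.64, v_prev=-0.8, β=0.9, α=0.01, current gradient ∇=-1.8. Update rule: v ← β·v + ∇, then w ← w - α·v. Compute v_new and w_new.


v_new = 0.9·-0.8 - 1.8 = -0.72 - 1.8 = -2.52
w_new = 4.64 - 0.01·-2.52 = 4.64 + 0.0252 = 4.6652

v_new=-2.52, w_new=4.6652


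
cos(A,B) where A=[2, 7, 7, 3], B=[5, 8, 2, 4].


A·B = 2·5 + 7·8 + 7·2 + 3·4 = 92
‖A‖ = √111 = 10.5357, ‖B‖ = √109 = 10.4403
cos = 92/(√111·√109) = 92/√12099 = 0.8364

0.8364


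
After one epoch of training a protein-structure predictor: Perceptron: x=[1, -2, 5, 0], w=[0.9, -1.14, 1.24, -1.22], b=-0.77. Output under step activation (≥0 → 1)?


z = (1)·(0.9) + (-2)·(-1.14) + (5)·(1.24) + (0)·(-1.22) - 0.77
  = 8.61
step(z) = 1 (z≥0)

1


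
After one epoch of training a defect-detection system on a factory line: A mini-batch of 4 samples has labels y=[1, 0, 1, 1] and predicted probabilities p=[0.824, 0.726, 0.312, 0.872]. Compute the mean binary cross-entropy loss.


L[0] = -ln(0.824) = 0.1936
L[1] = -ln(1-0.726) = -ln(0.274) = 1.2946
L[2] = -ln(0.312) = 1.1648
L[3] = -ln(0.872) = 0.137
mean = (0.1936 + 1.2946 + 1.1648 + 0.137)/4 = 0.6975

0.6975


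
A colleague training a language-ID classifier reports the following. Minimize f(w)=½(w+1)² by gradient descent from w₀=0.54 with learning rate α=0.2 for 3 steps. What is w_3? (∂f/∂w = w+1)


step 1: grad = 0.54+1 = 1.54; w = 0.54 - 0.2·(1.54) = 0.232
step 2: grad = 0.232+1 = 1.232; w = 0.232 - 0.2·(1.232) = -0.0144
step 3: grad = -0.0144+1 = 0.9856; w = -0.0144 - 0.2·(0.9856) = -0.21152

-0.21152


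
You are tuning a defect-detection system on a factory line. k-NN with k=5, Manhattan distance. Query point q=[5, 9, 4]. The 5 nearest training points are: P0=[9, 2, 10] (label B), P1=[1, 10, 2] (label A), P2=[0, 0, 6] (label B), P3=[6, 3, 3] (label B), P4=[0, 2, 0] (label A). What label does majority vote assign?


d(q,P0) = 17  (label B)
d(q,P1) = 7  (label A)
d(q,P2) = 16  (label B)
d(q,P3) = 8  (label B)
d(q,P4) = 16  (label A)
Votes: A=2, B=3
Majority → B

B


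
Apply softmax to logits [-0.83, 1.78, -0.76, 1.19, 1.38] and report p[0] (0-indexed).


Exponentials: e^-0.83=0.436, e^1.78=5.9299, e^-0.76=0.4677, e^1.19=3.2871, e^1.38=3.9749
Sum = 14.0956
Softmax = [0.0309, 0.4207, 0.0332, 0.2332, 0.282]
p[0] = 0.436/14.0956 = 0.0309

0.0309


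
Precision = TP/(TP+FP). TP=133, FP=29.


Precision = TP/(TP+FP)
= 133/(133+29)
= 133/162 = 82.1%

82.1%


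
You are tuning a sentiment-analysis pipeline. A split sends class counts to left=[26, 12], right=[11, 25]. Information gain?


Parent = [37, 37], H_parent = 1
H_left = 0.8997 (n=38), H_right = 0.888 (n=36)
H_children = (38/74)·0.8997 + (36/74)·0.888 = 0.894
IG = 1 - 0.894 = 0.106

0.106


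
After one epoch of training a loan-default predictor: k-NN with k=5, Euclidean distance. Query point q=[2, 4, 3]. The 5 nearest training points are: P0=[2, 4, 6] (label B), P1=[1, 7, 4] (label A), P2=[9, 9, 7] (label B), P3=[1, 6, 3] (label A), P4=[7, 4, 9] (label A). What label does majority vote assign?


d(q,P0) = 3.0  (label B)
d(q,P1) = 3.3166  (label A)
d(q,P2) = 9.4868  (label B)
d(q,P3) = 2.2361  (label A)
d(q,P4) = 7.8102  (label A)
Votes: A=3, B=2
Majority → A

A


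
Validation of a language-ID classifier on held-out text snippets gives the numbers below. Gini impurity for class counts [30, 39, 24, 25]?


Probabilities: [30/118, 39/118, 24/118, 25/118] ≈ [0.2542, 0.3305, 0.2034, 0.2119]
Σpᵢ² = (900 + 1521 + 576 + 625)/118² = 3622/13924
Gini = 1 - Σpᵢ² = 1 - 3622/13924 = 0.7399

0.7399


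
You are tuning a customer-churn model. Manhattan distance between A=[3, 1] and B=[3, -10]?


d = |3-3| + |1+ 10|
  = 0 + 11
  = 11

11


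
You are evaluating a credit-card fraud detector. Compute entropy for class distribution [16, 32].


Probabilities: [16/48, 32/48] ≈ [0.3333, 0.6667]
H = -((16/48)·log₂(16/48) + (32/48)·log₂(32/48))
  = 0.9183 bits

0.9183 bits


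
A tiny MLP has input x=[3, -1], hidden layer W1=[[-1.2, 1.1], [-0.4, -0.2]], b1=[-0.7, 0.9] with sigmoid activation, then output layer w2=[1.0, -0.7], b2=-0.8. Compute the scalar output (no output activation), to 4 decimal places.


z1[0] = (-1.2)·(3) + (1.1)·(-1) - 0.7 = -5.4
z1[1] = (-0.4)·(3) + (-0.2)·(-1) + 0.9 = -0.1
h = sigmoid(z1) = [0.0045, 0.475]
output = (1.0)·(0.0045) + (-0.7)·(0.475) - 0.8 = -1.128

-1.128


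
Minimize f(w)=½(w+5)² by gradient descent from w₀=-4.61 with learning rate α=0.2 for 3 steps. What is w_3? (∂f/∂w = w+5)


step 1: grad = -4.61+5 = 0.39; w = -4.61 - 0.2·(0.39) = -4.688
step 2: grad = -4.688+5 = 0.312; w = -4.688 - 0.2·(0.312) = -4.7504
step 3: grad = -4.7504+5 = 0.2496; w = -4.7504 - 0.2·(0.2496) = -4.80032

-4.80032


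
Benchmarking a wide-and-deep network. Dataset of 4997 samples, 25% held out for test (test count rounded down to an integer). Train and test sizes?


Test = ⌊4997·25/100⌋ = 1249
Train = 4997 - 1249 = 3748

Train: 3748, Test: 1249


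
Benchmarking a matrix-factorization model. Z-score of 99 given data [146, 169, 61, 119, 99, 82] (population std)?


μ = 112.6667, σ = 36.7907
z = (99 - 112.6667)/36.7907 = -0.3715

-0.3715


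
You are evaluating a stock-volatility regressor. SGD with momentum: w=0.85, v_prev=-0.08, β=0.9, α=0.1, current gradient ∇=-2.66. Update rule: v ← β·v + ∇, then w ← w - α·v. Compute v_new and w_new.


v_new = 0.9·-0.08 - 2.66 = -0.072 - 2.66 = -2.732
w_new = 0.85 - 0.1·-2.732 = 0.85 + 0.2732 = 1.1232

v_new=-2.732, w_new=1.1232


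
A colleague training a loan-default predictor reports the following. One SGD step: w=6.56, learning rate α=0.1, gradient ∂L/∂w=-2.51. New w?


w_new = w - α·∇
= 6.56 - 0.1·-2.51
= 6.56 + 0.251
= 6.811

6.811


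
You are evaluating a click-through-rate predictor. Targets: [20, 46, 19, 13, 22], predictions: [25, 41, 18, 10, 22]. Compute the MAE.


Absolute errors: |20-25|=5, |46-41|=5, |19-18|=1, |13-10|=3, |22-22|=0
Sum = 14
MAE = 14/5 = 14/5

14/5


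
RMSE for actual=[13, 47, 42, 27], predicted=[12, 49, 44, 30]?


MSE = 18/4 = 4.5
RMSE = √(18/4) = 2.1213

2.1213


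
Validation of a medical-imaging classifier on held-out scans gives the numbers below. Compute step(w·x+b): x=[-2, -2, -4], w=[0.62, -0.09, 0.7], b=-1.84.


z = (-2)·(0.62) + (-2)·(-0.09) + (-4)·(0.7) - 1.84
  = -5.7
step(z) = 0 (z<0)

0


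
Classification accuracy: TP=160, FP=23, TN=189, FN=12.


Accuracy = (TP+TN)/(TP+TN+FP+FN)
= (160+189)/(384)
= 349/384 = 90.89%

90.89%


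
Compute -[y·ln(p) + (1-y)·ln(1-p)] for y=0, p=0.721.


BCE = -[y·ln(p) + (1-y)·ln(1-p)]
= -0 - 1·ln(1-0.721)
= -ln(0.279) = 1.2765

1.2765


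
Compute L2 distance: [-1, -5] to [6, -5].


d = √((-1-6)² + (-5+ 5)²)
  = √(49 + 0)
  = √49 = 7.0

7.0


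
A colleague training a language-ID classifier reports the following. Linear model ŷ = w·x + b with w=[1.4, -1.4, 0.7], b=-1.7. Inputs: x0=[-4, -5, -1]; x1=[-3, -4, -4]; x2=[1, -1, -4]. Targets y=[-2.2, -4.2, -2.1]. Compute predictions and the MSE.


ŷ0 = (1.4)·(-4) + (-1.4)·(-5) + (0.7)·(-1) - 1.7 = -1.0
ŷ1 = (1.4)·(-3) + (-1.4)·(-4) + (0.7)·(-4) - 1.7 = -3.1
ŷ2 = (1.4)·(1) + (-1.4)·(-1) + (0.7)·(-4) - 1.7 = -1.7
errors² = [1.44, 1.21, 0.16]
MSE = 2.8100/3 = 0.9367

0.9367


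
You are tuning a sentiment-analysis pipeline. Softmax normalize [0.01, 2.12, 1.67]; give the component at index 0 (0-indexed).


Exponentials: e^0.01=1.0101, e^2.12=8.3311, e^1.67=5.3122
Sum = 14.6534
Softmax = [0.0689, 0.5685, 0.3625]
p[0] = 1.0101/14.6534 = 0.0689

0.0689
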